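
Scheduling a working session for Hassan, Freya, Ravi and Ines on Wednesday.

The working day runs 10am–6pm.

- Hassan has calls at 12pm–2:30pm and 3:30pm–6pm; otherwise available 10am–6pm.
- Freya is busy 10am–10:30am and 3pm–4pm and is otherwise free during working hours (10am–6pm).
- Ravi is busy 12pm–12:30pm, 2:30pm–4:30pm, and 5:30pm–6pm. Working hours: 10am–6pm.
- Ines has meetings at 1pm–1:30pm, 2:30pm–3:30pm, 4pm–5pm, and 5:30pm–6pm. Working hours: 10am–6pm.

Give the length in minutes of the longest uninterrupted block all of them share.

Hassan free within 10:00–18:00: 10:00–12:00, 14:30–15:30.
Freya free within 10:00–18:00: 10:30–15:00, 16:00–18:00.
Ravi free within 10:00–18:00: 10:00–12:00, 12:30–14:30, 16:30–17:30.
Ines free within 10:00–18:00: 10:00–13:00, 13:30–14:30, 15:30–16:00, 17:00–17:30.
Hassan ∩ Freya: 10:30–12:00, 14:30–15:00.
Hassan ∩ Freya ∩ Ravi: 10:30–12:00.
Hassan ∩ Freya ∩ Ravi ∩ Ines: 10:30–12:00.
Single common window of 90 minutes.

90 minutes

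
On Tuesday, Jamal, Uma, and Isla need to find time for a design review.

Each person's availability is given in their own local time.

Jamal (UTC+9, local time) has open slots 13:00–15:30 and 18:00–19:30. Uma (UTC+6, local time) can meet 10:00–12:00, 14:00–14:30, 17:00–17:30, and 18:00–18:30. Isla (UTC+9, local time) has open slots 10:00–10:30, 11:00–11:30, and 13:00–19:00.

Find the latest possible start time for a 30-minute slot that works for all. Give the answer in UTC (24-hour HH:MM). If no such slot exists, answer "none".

Jamal → UTC: 04:00–06:30, 09:00–10:30.
Uma → UTC: 04:00–06:00, 08:00–08:30, 11:00–11:30, 12:00–12:30.
Isla → UTC: 01:00–01:30, 02:00–02:30, 04:00–10:00.
Jamal ∩ Uma: 04:00–06:00.
Jamal ∩ Uma ∩ Isla: 04:00–06:00.
Windows ≥ 30 min: 04:00–06:00.
Latest start in the last window 04:00–06:00 is 06:00 − 30 min = 05:30.

05:30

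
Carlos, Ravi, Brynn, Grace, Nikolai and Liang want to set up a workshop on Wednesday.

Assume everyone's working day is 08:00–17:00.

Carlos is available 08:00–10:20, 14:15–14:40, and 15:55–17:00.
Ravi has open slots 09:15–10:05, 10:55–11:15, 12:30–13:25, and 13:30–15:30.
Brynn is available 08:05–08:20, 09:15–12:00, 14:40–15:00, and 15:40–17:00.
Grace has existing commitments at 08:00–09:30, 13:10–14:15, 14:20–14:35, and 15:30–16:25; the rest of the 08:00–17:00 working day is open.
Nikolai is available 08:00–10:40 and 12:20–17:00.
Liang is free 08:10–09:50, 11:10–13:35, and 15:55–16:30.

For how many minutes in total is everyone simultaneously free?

20 minutes

Grace free within 08:00–17:00: 09:30–13:10, 14:15–14:20, 14:35–15:30, 16:25–17:00.
Carlos ∩ Ravi: 09:15–10:05, 14:15–14:40.
Carlos ∩ Ravi ∩ Brynn: 09:15–10:05.
Carlos ∩ Ravi ∩ Brynn ∩ Grace: 09:30–10:05.
Carlos ∩ Ravi ∩ Brynn ∩ Grace ∩ Nikolai: 09:30–10:05.
Carlos ∩ Ravi ∩ Brynn ∩ Grace ∩ Nikolai ∩ Liang: 09:30–09:50.
Total common minutes: 20.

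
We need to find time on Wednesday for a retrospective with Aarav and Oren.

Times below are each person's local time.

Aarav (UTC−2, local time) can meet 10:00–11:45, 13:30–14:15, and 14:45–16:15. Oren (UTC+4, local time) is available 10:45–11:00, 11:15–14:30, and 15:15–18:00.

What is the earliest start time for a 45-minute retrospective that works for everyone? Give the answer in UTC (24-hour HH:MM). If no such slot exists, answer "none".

Aarav → UTC: 12:00–13:45, 15:30–16:15, 16:45–18:15.
Oren → UTC: 06:45–07:00, 07:15–10:30, 11:15–14:00.
Aarav ∩ Oren: 12:00–13:45.
Windows ≥ 45 min: 12:00–13:45.
Earliest such window starts at 12:00.

12:00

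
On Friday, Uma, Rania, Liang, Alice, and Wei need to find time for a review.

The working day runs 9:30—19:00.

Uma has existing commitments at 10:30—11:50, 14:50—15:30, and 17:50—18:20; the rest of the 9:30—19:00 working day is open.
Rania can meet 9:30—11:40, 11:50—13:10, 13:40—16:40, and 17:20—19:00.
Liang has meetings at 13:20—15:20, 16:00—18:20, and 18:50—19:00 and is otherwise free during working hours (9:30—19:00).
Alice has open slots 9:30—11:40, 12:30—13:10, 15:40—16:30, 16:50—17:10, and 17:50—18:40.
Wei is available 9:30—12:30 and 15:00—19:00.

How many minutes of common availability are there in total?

Uma free within 09:30–19:00: 09:30–10:30, 11:50–14:50, 15:30–17:50, 18:20–19:00.
Liang free within 09:30–19:00: 09:30–13:20, 15:20–16:00, 18:20–18:50.
Uma ∩ Rania: 09:30–10:30, 11:50–13:10, 13:40–14:50, 15:30–16:40, 17:20–17:50, 18:20–19:00.
Uma ∩ Rania ∩ Liang: 09:30–10:30, 11:50–13:10, 15:30–16:00, 18:20–18:50.
Uma ∩ Rania ∩ Liang ∩ Alice: 09:30–10:30, 12:30–13:10, 15:40–16:00, 18:20–18:40.
Uma ∩ Rania ∩ Liang ∩ Alice ∩ Wei: 09:30–10:30, 15:40–16:00, 18:20–18:40.
Total common minutes: 60 + 20 + 20 = 100.

100 minutes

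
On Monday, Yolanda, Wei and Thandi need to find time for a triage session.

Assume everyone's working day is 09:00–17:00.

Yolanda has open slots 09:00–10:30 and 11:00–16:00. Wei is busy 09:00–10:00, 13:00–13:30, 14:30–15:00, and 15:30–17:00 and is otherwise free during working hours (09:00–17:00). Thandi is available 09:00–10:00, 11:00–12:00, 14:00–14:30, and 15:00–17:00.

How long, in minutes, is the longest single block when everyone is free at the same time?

Wei free within 09:00–17:00: 10:00–13:00, 13:30–14:30, 15:00–15:30.
Yolanda ∩ Wei: 10:00–10:30, 11:00–13:00, 13:30–14:30, 15:00–15:30.
Yolanda ∩ Wei ∩ Thandi: 11:00–12:00, 14:00–14:30, 15:00–15:30.
Common window lengths: 60, 30, 30 min; longest is 60.

60 minutes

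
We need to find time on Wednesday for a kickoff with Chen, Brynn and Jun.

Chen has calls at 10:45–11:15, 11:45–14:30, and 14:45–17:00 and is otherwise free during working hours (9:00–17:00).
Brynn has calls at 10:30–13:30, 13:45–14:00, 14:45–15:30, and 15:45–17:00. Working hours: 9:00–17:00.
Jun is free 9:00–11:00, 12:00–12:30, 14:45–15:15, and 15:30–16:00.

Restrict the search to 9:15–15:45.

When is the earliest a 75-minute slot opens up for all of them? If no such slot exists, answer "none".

09:15

Chen free within 09:00–17:00: 09:00–10:45, 11:15–11:45, 14:30–14:45.
Brynn free within 09:00–17:00: 09:00–10:30, 13:30–13:45, 14:00–14:45, 15:30–15:45.
Chen ∩ Brynn: 09:00–10:30, 14:30–14:45.
Chen ∩ Brynn ∩ Jun: 09:00–10:30.
Restricted to 09:15–15:45: 09:15–10:30.
Windows ≥ 75 min: 09:15–10:30.
Earliest such window starts at 09:15.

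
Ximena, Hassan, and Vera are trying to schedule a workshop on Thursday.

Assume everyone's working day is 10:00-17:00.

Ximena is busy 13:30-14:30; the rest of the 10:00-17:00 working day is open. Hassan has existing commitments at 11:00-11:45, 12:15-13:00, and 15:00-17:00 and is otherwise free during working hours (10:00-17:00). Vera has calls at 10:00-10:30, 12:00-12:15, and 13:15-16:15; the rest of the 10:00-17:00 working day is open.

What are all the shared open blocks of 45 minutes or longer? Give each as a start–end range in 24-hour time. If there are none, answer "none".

none

Ximena free within 10:00–17:00: 10:00–13:30, 14:30–17:00.
Hassan free within 10:00–17:00: 10:00–11:00, 11:45–12:15, 13:00–15:00.
Vera free within 10:00–17:00: 10:30–12:00, 12:15–13:15, 16:15–17:00.
Ximena ∩ Hassan: 10:00–11:00, 11:45–12:15, 13:00–13:30, 14:30–15:00.
Ximena ∩ Hassan ∩ Vera: 10:30–11:00, 11:45–12:00, 13:00–13:15.
Windows ≥ 45 min: (none).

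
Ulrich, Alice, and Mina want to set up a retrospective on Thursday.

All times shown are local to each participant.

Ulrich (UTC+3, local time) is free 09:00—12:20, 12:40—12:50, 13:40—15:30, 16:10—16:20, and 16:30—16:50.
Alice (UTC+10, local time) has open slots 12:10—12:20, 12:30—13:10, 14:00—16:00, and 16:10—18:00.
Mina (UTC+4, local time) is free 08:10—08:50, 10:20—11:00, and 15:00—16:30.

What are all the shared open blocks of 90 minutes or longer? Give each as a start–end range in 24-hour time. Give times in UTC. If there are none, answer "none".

none

Ulrich → UTC: 06:00–09:20, 09:40–09:50, 10:40–12:30, 13:10–13:20, 13:30–13:50.
Alice → UTC: 02:10–02:20, 02:30–03:10, 04:00–06:00, 06:10–08:00.
Mina → UTC: 04:10–04:50, 06:20–07:00, 11:00–12:30.
Ulrich ∩ Alice: 06:10–08:00.
Ulrich ∩ Alice ∩ Mina: 06:20–07:00.
Windows ≥ 90 min: (none).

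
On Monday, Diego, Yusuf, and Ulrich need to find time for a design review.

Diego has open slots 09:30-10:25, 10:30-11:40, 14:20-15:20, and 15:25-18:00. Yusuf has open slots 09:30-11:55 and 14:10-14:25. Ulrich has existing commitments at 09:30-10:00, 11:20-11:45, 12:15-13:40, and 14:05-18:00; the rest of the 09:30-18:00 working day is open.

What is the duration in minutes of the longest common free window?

50 minutes

Ulrich free within 09:30–18:00: 10:00–11:20, 11:45–12:15, 13:40–14:05.
Diego ∩ Yusuf: 09:30–10:25, 10:30–11:40, 14:20–14:25.
Diego ∩ Yusuf ∩ Ulrich: 10:00–10:25, 10:30–11:20.
Common window lengths: 25, 50 min; longest is 50.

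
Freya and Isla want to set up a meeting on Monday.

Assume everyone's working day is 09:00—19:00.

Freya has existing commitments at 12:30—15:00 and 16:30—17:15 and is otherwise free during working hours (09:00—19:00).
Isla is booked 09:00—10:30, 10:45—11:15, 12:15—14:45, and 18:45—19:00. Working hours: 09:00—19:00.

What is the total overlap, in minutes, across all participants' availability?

Freya free within 09:00–19:00: 09:00–12:30, 15:00–16:30, 17:15–19:00.
Isla free within 09:00–19:00: 10:30–10:45, 11:15–12:15, 14:45–18:45.
Freya ∩ Isla: 10:30–10:45, 11:15–12:15, 15:00–16:30, 17:15–18:45.
Total common minutes: 15 + 60 + 90 + 90 = 255.

255 minutes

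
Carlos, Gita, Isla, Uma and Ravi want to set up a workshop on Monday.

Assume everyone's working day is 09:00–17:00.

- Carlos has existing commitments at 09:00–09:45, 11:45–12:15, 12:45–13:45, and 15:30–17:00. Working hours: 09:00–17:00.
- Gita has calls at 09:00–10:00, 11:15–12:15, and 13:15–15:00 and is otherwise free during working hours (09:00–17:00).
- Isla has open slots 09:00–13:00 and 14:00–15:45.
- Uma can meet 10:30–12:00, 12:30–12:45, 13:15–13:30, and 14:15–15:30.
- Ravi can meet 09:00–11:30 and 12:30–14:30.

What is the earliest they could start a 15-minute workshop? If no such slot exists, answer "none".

Carlos free within 09:00–17:00: 09:45–11:45, 12:15–12:45, 13:45–15:30.
Gita free within 09:00–17:00: 10:00–11:15, 12:15–13:15, 15:00–17:00.
Carlos ∩ Gita: 10:00–11:15, 12:15–12:45, 15:00–15:30.
Carlos ∩ Gita ∩ Isla: 10:00–11:15, 12:15–12:45, 15:00–15:30.
Carlos ∩ Gita ∩ Isla ∩ Uma: 10:30–11:15, 12:30–12:45, 15:00–15:30.
Carlos ∩ Gita ∩ Isla ∩ Uma ∩ Ravi: 10:30–11:15, 12:30–12:45.
Windows ≥ 15 min: 10:30–11:15, 12:30–12:45.
Earliest such window starts at 10:30.

10:30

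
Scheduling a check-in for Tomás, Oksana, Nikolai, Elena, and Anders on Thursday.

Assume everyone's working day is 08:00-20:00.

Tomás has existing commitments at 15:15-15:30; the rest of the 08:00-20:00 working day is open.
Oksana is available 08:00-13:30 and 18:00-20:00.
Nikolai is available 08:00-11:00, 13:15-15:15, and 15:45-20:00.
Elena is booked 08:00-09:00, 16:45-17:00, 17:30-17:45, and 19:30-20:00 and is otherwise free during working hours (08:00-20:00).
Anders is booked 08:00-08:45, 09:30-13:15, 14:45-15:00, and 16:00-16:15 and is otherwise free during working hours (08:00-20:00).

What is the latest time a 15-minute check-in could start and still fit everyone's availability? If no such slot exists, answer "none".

Tomás free within 08:00–20:00: 08:00–15:15, 15:30–20:00.
Elena free within 08:00–20:00: 09:00–16:45, 17:00–17:30, 17:45–19:30.
Anders free within 08:00–20:00: 08:45–09:30, 13:15–14:45, 15:00–16:00, 16:15–20:00.
Tomás ∩ Oksana: 08:00–13:30, 18:00–20:00.
Tomás ∩ Oksana ∩ Nikolai: 08:00–11:00, 13:15–13:30, 18:00–20:00.
Tomás ∩ Oksana ∩ Nikolai ∩ Elena: 09:00–11:00, 13:15–13:30, 18:00–19:30.
Tomás ∩ Oksana ∩ Nikolai ∩ Elena ∩ Anders: 09:00–09:30, 13:15–13:30, 18:00–19:30.
Windows ≥ 15 min: 09:00–09:30, 13:15–13:30, 18:00–19:30.
Latest start in the last window 18:00–19:30 is 19:30 − 15 min = 19:15.

19:15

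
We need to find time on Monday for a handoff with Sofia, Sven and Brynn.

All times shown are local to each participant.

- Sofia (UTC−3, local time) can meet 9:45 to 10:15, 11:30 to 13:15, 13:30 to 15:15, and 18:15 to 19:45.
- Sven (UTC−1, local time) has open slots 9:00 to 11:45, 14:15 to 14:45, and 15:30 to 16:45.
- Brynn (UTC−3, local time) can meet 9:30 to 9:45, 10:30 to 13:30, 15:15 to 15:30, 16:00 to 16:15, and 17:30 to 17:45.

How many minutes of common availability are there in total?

Sofia → UTC: 12:45–13:15, 14:30–16:15, 16:30–18:15, 21:15–22:45.
Sven → UTC: 10:00–12:45, 15:15–15:45, 16:30–17:45.
Brynn → UTC: 12:30–12:45, 13:30–16:30, 18:15–18:30, 19:00–19:15, 20:30–20:45.
Sofia ∩ Sven: 15:15–15:45, 16:30–17:45.
Sofia ∩ Sven ∩ Brynn: 15:15–15:45.
Total common minutes: 30.

30 minutes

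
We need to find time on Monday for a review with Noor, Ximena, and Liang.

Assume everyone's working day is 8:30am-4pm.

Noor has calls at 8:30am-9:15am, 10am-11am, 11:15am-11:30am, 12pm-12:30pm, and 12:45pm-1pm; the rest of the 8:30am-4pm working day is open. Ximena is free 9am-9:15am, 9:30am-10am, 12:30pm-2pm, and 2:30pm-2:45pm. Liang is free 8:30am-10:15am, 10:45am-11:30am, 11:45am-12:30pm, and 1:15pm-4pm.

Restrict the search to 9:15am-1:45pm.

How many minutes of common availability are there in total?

60 minutes

Noor free within 08:30–16:00: 09:15–10:00, 11:00–11:15, 11:30–12:00, 12:30–12:45, 13:00–16:00.
Noor ∩ Ximena: 09:30–10:00, 12:30–12:45, 13:00–14:00, 14:30–14:45.
Noor ∩ Ximena ∩ Liang: 09:30–10:00, 13:15–14:00, 14:30–14:45.
Restricted to 09:15–13:45: 09:30–10:00, 13:15–13:45.
Total common minutes: 30 + 30 = 60.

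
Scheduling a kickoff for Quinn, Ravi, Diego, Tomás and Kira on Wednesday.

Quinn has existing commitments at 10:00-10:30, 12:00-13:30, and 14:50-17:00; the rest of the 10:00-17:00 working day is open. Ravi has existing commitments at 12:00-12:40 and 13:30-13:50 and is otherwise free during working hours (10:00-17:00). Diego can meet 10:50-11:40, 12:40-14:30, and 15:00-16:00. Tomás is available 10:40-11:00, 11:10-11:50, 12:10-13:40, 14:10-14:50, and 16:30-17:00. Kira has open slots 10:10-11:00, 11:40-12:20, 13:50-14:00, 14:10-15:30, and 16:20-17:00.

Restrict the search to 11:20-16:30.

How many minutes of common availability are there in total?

Quinn free within 10:00–17:00: 10:30–12:00, 13:30–14:50.
Ravi free within 10:00–17:00: 10:00–12:00, 12:40–13:30, 13:50–17:00.
Quinn ∩ Ravi: 10:30–12:00, 13:50–14:50.
Quinn ∩ Ravi ∩ Diego: 10:50–11:40, 13:50–14:30.
Quinn ∩ Ravi ∩ Diego ∩ Tomás: 10:50–11:00, 11:10–11:40, 14:10–14:30.
Quinn ∩ Ravi ∩ Diego ∩ Tomás ∩ Kira: 10:50–11:00, 14:10–14:30.
Restricted to 11:20–16:30: 14:10–14:30.
Total common minutes: 20.

20 minutes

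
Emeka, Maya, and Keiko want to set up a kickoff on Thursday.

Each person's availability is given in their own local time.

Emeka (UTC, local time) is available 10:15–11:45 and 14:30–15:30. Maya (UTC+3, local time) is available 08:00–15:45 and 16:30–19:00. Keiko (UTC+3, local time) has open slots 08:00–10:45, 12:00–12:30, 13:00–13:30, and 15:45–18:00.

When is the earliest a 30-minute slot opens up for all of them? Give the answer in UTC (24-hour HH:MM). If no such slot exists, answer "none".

Emeka → UTC: 10:15–11:45, 14:30–15:30.
Maya → UTC: 05:00–12:45, 13:30–16:00.
Keiko → UTC: 05:00–07:45, 09:00–09:30, 10:00–10:30, 12:45–15:00.
Emeka ∩ Maya: 10:15–11:45, 14:30–15:30.
Emeka ∩ Maya ∩ Keiko: 10:15–10:30, 14:30–15:00.
Windows ≥ 30 min: 14:30–15:00.
Earliest such window starts at 14:30.

14:30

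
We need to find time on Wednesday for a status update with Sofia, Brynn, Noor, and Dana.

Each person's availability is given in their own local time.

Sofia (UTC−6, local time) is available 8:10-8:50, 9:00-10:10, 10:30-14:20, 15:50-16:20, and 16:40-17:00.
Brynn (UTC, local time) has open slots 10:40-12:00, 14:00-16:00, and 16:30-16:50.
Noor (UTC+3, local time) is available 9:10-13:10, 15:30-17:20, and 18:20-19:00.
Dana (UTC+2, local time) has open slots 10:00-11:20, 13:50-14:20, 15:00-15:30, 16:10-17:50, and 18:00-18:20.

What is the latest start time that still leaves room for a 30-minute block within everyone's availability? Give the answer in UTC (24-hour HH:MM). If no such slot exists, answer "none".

Sofia → UTC: 14:10–14:50, 15:00–16:10, 16:30–20:20, 21:50–22:20, 22:40–23:00.
Brynn → UTC: 10:40–12:00, 14:00–16:00, 16:30–16:50.
Noor → UTC: 06:10–10:10, 12:30–14:20, 15:20–16:00.
Dana → UTC: 08:00–09:20, 11:50–12:20, 13:00–13:30, 14:10–15:50, 16:00–16:20.
Sofia ∩ Brynn: 14:10–14:50, 15:00–16:00, 16:30–16:50.
Sofia ∩ Brynn ∩ Noor: 14:10–14:20, 15:20–16:00.
Sofia ∩ Brynn ∩ Noor ∩ Dana: 14:10–14:20, 15:20–15:50.
Windows ≥ 30 min: 15:20–15:50.
Latest start in the last window 15:20–15:50 is 15:50 − 30 min = 15:20.

15:20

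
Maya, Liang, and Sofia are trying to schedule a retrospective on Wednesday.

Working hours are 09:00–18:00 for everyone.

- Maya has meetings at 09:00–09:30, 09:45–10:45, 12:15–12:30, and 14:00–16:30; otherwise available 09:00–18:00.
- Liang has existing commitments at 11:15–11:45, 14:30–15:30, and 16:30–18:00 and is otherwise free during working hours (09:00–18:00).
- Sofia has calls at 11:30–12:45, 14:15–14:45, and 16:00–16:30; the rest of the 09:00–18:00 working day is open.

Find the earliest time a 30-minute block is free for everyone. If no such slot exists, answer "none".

10:45

Maya free within 09:00–18:00: 09:30–09:45, 10:45–12:15, 12:30–14:00, 16:30–18:00.
Liang free within 09:00–18:00: 09:00–11:15, 11:45–14:30, 15:30–16:30.
Sofia free within 09:00–18:00: 09:00–11:30, 12:45–14:15, 14:45–16:00, 16:30–18:00.
Maya ∩ Liang: 09:30–09:45, 10:45–11:15, 11:45–12:15, 12:30–14:00.
Maya ∩ Liang ∩ Sofia: 09:30–09:45, 10:45–11:15, 12:45–14:00.
Windows ≥ 30 min: 10:45–11:15, 12:45–14:00.
Earliest such window starts at 10:45.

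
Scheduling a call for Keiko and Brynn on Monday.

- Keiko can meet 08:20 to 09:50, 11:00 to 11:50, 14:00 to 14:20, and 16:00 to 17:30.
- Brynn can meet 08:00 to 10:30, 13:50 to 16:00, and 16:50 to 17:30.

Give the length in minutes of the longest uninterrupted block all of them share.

90 minutes

Keiko ∩ Brynn: 08:20–09:50, 14:00–14:20, 16:50–17:30.
Common window lengths: 90, 20, 40 min; longest is 90.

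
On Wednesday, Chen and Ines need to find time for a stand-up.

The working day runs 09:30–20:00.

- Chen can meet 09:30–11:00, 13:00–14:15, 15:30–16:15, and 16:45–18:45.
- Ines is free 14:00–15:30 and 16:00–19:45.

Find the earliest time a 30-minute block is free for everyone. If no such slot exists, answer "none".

Chen ∩ Ines: 14:00–14:15, 16:00–16:15, 16:45–18:45.
Windows ≥ 30 min: 16:45–18:45.
Earliest such window starts at 16:45.

16:45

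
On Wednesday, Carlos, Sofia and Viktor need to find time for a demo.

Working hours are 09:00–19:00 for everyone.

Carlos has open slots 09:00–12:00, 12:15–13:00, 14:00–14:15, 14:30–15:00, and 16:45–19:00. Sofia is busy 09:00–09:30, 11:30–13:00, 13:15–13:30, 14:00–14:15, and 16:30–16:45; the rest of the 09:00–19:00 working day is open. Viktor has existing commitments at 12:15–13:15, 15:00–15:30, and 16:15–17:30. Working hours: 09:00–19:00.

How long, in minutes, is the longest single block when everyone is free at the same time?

120 minutes

Sofia free within 09:00–19:00: 09:30–11:30, 13:00–13:15, 13:30–14:00, 14:15–16:30, 16:45–19:00.
Viktor free within 09:00–19:00: 09:00–12:15, 13:15–15:00, 15:30–16:15, 17:30–19:00.
Carlos ∩ Sofia: 09:30–11:30, 14:30–15:00, 16:45–19:00.
Carlos ∩ Sofia ∩ Viktor: 09:30–11:30, 14:30–15:00, 17:30–19:00.
Common window lengths: 120, 30, 90 min; longest is 120.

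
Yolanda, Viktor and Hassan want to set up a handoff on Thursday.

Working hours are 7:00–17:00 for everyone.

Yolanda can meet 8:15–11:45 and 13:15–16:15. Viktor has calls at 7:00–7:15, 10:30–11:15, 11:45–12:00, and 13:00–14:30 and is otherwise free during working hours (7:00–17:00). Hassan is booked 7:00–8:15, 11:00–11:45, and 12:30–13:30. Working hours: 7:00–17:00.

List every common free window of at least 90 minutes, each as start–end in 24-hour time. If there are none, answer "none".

Viktor free within 07:00–17:00: 07:15–10:30, 11:15–11:45, 12:00–13:00, 14:30–17:00.
Hassan free within 07:00–17:00: 08:15–11:00, 11:45–12:30, 13:30–17:00.
Yolanda ∩ Viktor: 08:15–10:30, 11:15–11:45, 14:30–16:15.
Yolanda ∩ Viktor ∩ Hassan: 08:15–10:30, 14:30–16:15.
Windows ≥ 90 min: 08:15–10:30, 14:30–16:15.

08:15–10:30, 14:30–16:15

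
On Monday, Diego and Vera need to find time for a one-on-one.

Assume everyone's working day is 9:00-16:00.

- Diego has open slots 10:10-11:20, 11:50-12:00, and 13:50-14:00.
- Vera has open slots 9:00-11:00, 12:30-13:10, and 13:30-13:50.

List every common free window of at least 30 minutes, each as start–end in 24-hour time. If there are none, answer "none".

Diego ∩ Vera: 10:10–11:00.
Windows ≥ 30 min: 10:10–11:00.

10:10–11:00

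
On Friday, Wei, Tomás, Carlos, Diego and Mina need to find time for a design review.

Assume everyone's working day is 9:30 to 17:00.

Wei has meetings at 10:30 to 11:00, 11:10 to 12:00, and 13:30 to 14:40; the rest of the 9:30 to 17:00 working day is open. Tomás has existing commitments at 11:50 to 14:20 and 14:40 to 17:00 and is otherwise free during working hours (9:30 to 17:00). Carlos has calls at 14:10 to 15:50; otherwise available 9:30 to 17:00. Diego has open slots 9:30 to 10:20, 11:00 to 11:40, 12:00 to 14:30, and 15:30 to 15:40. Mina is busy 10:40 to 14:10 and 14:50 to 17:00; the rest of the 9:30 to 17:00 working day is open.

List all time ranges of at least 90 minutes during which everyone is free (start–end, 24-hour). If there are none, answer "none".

none

Wei free within 09:30–17:00: 09:30–10:30, 11:00–11:10, 12:00–13:30, 14:40–17:00.
Tomás free within 09:30–17:00: 09:30–11:50, 14:20–14:40.
Carlos free within 09:30–17:00: 09:30–14:10, 15:50–17:00.
Mina free within 09:30–17:00: 09:30–10:40, 14:10–14:50.
Wei ∩ Tomás: 09:30–10:30, 11:00–11:10.
Wei ∩ Tomás ∩ Carlos: 09:30–10:30, 11:00–11:10.
Wei ∩ Tomás ∩ Carlos ∩ Diego: 09:30–10:20, 11:00–11:10.
Wei ∩ Tomás ∩ Carlos ∩ Diego ∩ Mina: 09:30–10:20.
Windows ≥ 90 min: (none).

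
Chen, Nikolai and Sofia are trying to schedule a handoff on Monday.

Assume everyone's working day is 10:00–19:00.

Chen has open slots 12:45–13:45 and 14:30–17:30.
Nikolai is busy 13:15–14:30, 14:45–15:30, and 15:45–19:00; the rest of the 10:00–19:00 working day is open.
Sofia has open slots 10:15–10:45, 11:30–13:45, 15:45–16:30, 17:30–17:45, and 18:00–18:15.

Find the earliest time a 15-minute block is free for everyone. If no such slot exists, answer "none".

Nikolai free within 10:00–19:00: 10:00–13:15, 14:30–14:45, 15:30–15:45.
Chen ∩ Nikolai: 12:45–13:15, 14:30–14:45, 15:30–15:45.
Chen ∩ Nikolai ∩ Sofia: 12:45–13:15.
Windows ≥ 15 min: 12:45–13:15.
Earliest such window starts at 12:45.

12:45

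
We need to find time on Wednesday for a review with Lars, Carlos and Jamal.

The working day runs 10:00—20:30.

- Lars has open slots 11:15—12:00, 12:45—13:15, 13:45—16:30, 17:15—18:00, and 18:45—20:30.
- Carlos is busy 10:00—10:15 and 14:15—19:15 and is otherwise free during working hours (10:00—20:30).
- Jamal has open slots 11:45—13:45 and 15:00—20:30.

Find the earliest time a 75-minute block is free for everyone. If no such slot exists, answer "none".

Carlos free within 10:00–20:30: 10:15–14:15, 19:15–20:30.
Lars ∩ Carlos: 11:15–12:00, 12:45–13:15, 13:45–14:15, 19:15–20:30.
Lars ∩ Carlos ∩ Jamal: 11:45–12:00, 12:45–13:15, 19:15–20:30.
Windows ≥ 75 min: 19:15–20:30.
Earliest such window starts at 19:15.

19:15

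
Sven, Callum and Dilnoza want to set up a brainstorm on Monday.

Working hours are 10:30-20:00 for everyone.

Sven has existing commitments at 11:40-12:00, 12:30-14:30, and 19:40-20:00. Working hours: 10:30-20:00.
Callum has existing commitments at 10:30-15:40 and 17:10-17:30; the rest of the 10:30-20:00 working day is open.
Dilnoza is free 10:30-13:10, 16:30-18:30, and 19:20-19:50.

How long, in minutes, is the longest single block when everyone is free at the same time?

Sven free within 10:30–20:00: 10:30–11:40, 12:00–12:30, 14:30–19:40.
Callum free within 10:30–20:00: 15:40–17:10, 17:30–20:00.
Sven ∩ Callum: 15:40–17:10, 17:30–19:40.
Sven ∩ Callum ∩ Dilnoza: 16:30–17:10, 17:30–18:30, 19:20–19:40.
Common window lengths: 40, 60, 20 min; longest is 60.

60 minutes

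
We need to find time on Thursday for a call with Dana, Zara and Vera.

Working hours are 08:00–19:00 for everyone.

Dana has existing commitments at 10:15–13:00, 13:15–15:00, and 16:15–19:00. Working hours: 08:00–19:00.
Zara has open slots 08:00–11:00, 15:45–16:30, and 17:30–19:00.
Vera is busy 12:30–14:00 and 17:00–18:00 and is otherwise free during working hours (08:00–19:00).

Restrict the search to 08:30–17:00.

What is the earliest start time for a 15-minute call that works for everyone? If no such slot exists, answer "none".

Dana free within 08:00–19:00: 08:00–10:15, 13:00–13:15, 15:00–16:15.
Vera free within 08:00–19:00: 08:00–12:30, 14:00–17:00, 18:00–19:00.
Dana ∩ Zara: 08:00–10:15, 15:45–16:15.
Dana ∩ Zara ∩ Vera: 08:00–10:15, 15:45–16:15.
Restricted to 08:30–17:00: 08:30–10:15, 15:45–16:15.
Windows ≥ 15 min: 08:30–10:15, 15:45–16:15.
Earliest such window starts at 08:30.

08:30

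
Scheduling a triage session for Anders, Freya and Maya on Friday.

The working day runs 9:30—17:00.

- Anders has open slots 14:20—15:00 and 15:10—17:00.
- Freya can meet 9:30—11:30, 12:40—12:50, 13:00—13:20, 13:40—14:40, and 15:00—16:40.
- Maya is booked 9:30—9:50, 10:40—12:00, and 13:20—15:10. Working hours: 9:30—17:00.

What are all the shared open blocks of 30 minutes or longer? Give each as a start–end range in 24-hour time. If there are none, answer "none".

Maya free within 09:30–17:00: 09:50–10:40, 12:00–13:20, 15:10–17:00.
Anders ∩ Freya: 14:20–14:40, 15:10–16:40.
Anders ∩ Freya ∩ Maya: 15:10–16:40.
Windows ≥ 30 min: 15:10–16:40.

15:10–16:40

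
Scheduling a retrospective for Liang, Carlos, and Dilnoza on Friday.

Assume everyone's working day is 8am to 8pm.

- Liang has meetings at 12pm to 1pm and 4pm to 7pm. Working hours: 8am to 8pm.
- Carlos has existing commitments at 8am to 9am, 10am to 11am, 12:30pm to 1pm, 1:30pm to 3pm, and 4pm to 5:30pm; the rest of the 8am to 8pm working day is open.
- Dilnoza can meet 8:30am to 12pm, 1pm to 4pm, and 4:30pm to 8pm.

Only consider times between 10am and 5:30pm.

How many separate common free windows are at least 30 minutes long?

3

Liang free within 08:00–20:00: 08:00–12:00, 13:00–16:00, 19:00–20:00.
Carlos free within 08:00–20:00: 09:00–10:00, 11:00–12:30, 13:00–13:30, 15:00–16:00, 17:30–20:00.
Liang ∩ Carlos: 09:00–10:00, 11:00–12:00, 13:00–13:30, 15:00–16:00, 19:00–20:00.
Liang ∩ Carlos ∩ Dilnoza: 09:00–10:00, 11:00–12:00, 13:00–13:30, 15:00–16:00, 19:00–20:00.
Restricted to 10:00–17:30: 11:00–12:00, 13:00–13:30, 15:00–16:00.
Windows ≥ 30 min: 11:00–12:00, 13:00–13:30, 15:00–16:00.
That's 3 windows.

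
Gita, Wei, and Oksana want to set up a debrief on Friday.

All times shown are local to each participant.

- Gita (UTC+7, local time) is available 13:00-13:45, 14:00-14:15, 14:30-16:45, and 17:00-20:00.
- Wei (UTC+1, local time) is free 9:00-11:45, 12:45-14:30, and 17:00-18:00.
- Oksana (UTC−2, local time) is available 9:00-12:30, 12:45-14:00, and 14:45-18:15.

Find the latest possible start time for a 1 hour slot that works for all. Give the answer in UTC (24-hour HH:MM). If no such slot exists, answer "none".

12:00

Gita → UTC: 06:00–06:45, 07:00–07:15, 07:30–09:45, 10:00–13:00.
Wei → UTC: 08:00–10:45, 11:45–13:30, 16:00–17:00.
Oksana → UTC: 11:00–14:30, 14:45–16:00, 16:45–20:15.
Gita ∩ Wei: 08:00–09:45, 10:00–10:45, 11:45–13:00.
Gita ∩ Wei ∩ Oksana: 11:45–13:00.
Windows ≥ 60 min: 11:45–13:00.
Latest start in the last window 11:45–13:00 is 13:00 − 60 min = 12:00.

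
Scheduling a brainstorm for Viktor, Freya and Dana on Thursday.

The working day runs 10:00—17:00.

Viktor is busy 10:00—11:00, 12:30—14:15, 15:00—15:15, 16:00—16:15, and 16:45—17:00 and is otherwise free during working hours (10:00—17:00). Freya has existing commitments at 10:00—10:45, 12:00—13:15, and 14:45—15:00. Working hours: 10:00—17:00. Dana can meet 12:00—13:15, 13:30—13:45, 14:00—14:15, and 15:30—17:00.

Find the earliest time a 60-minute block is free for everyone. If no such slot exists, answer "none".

Viktor free within 10:00–17:00: 11:00–12:30, 14:15–15:00, 15:15–16:00, 16:15–16:45.
Freya free within 10:00–17:00: 10:45–12:00, 13:15–14:45, 15:00–17:00.
Viktor ∩ Freya: 11:00–12:00, 14:15–14:45, 15:15–16:00, 16:15–16:45.
Viktor ∩ Freya ∩ Dana: 15:30–16:00, 16:15–16:45.
Windows ≥ 60 min: (none).

none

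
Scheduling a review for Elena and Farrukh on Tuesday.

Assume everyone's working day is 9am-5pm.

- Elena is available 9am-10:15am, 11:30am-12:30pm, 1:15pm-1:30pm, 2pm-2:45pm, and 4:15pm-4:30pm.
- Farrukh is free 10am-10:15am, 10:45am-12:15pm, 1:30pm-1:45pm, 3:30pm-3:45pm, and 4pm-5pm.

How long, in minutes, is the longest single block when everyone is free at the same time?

Elena ∩ Farrukh: 10:00–10:15, 11:30–12:15, 16:15–16:30.
Common window lengths: 15, 45, 15 min; longest is 45.

45 minutes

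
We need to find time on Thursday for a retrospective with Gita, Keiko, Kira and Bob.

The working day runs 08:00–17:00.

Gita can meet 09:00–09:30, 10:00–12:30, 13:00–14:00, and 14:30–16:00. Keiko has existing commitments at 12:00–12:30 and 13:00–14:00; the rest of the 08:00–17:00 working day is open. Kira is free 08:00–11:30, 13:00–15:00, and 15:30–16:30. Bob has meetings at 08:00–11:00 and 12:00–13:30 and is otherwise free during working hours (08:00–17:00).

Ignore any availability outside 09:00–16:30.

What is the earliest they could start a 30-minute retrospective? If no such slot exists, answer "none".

11:00

Keiko free within 08:00–17:00: 08:00–12:00, 12:30–13:00, 14:00–17:00.
Bob free within 08:00–17:00: 11:00–12:00, 13:30–17:00.
Gita ∩ Keiko: 09:00–09:30, 10:00–12:00, 14:30–16:00.
Gita ∩ Keiko ∩ Kira: 09:00–09:30, 10:00–11:30, 14:30–15:00, 15:30–16:00.
Gita ∩ Keiko ∩ Kira ∩ Bob: 11:00–11:30, 14:30–15:00, 15:30–16:00.
Restricted to 09:00–16:30: 11:00–11:30, 14:30–15:00, 15:30–16:00.
Windows ≥ 30 min: 11:00–11:30, 14:30–15:00, 15:30–16:00.
Earliest such window starts at 11:00.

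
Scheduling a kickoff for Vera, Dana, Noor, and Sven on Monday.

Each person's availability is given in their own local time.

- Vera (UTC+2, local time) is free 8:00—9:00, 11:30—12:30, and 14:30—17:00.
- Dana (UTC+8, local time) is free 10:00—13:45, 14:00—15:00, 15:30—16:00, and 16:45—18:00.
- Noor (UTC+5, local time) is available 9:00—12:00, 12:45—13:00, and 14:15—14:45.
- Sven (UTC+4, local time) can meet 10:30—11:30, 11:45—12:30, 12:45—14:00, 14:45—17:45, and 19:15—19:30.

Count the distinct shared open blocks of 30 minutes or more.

Vera → UTC: 06:00–07:00, 09:30–10:30, 12:30–15:00.
Dana → UTC: 02:00–05:45, 06:00–07:00, 07:30–08:00, 08:45–10:00.
Noor → UTC: 04:00–07:00, 07:45–08:00, 09:15–09:45.
Sven → UTC: 06:30–07:30, 07:45–08:30, 08:45–10:00, 10:45–13:45, 15:15–15:30.
Vera ∩ Dana: 06:00–07:00, 09:30–10:00.
Vera ∩ Dana ∩ Noor: 06:00–07:00, 09:30–09:45.
Vera ∩ Dana ∩ Noor ∩ Sven: 06:30–07:00, 09:30–09:45.
Windows ≥ 30 min: 06:30–07:00.
That's 1 window.

1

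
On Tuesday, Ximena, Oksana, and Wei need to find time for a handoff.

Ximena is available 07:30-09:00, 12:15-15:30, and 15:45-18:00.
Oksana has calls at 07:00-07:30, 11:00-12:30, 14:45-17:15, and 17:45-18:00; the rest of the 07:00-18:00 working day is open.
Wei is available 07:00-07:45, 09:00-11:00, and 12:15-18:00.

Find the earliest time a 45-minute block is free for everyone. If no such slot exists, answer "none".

Oksana free within 07:00–18:00: 07:30–11:00, 12:30–14:45, 17:15–17:45.
Ximena ∩ Oksana: 07:30–09:00, 12:30–14:45, 17:15–17:45.
Ximena ∩ Oksana ∩ Wei: 07:30–07:45, 12:30–14:45, 17:15–17:45.
Windows ≥ 45 min: 12:30–14:45.
Earliest such window starts at 12:30.

12:30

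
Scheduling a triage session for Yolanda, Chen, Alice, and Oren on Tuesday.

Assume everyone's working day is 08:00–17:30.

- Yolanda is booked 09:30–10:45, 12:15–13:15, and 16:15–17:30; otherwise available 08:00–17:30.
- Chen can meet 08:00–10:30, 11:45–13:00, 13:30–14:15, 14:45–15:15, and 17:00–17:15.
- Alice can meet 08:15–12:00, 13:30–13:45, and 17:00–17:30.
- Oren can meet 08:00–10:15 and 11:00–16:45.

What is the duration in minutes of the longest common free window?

75 minutes

Yolanda free within 08:00–17:30: 08:00–09:30, 10:45–12:15, 13:15–16:15.
Yolanda ∩ Chen: 08:00–09:30, 11:45–12:15, 13:30–14:15, 14:45–15:15.
Yolanda ∩ Chen ∩ Alice: 08:15–09:30, 11:45–12:00, 13:30–13:45.
Yolanda ∩ Chen ∩ Alice ∩ Oren: 08:15–09:30, 11:45–12:00, 13:30–13:45.
Common window lengths: 75, 15, 15 min; longest is 75.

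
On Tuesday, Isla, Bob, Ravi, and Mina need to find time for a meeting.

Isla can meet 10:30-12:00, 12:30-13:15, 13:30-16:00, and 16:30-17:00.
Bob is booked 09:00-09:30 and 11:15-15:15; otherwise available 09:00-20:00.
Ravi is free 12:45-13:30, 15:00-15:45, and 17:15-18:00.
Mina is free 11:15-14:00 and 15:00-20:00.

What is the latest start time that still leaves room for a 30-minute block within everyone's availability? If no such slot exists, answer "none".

15:15

Bob free within 09:00–20:00: 09:30–11:15, 15:15–20:00.
Isla ∩ Bob: 10:30–11:15, 15:15–16:00, 16:30–17:00.
Isla ∩ Bob ∩ Ravi: 15:15–15:45.
Isla ∩ Bob ∩ Ravi ∩ Mina: 15:15–15:45.
Windows ≥ 30 min: 15:15–15:45.
Latest start in the last window 15:15–15:45 is 15:45 − 30 min = 15:15.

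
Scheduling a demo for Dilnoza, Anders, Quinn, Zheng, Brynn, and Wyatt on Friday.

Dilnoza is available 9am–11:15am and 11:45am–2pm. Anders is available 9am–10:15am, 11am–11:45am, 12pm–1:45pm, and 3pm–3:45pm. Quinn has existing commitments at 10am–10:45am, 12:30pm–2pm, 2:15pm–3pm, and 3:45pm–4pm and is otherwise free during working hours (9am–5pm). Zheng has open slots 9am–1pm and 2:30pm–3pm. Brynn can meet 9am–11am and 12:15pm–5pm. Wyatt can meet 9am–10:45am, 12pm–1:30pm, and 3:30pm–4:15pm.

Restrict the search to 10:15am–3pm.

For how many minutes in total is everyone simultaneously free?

15 minutes

Quinn free within 09:00–17:00: 09:00–10:00, 10:45–12:30, 14:00–14:15, 15:00–15:45, 16:00–17:00.
Dilnoza ∩ Anders: 09:00–10:15, 11:00–11:15, 12:00–13:45.
Dilnoza ∩ Anders ∩ Quinn: 09:00–10:00, 11:00–11:15, 12:00–12:30.
Dilnoza ∩ Anders ∩ Quinn ∩ Zheng: 09:00–10:00, 11:00–11:15, 12:00–12:30.
Dilnoza ∩ Anders ∩ Quinn ∩ Zheng ∩ Brynn: 09:00–10:00, 12:15–12:30.
Dilnoza ∩ Anders ∩ Quinn ∩ Zheng ∩ Brynn ∩ Wyatt: 09:00–10:00, 12:15–12:30.
Restricted to 10:15–15:00: 12:15–12:30.
Total common minutes: 15.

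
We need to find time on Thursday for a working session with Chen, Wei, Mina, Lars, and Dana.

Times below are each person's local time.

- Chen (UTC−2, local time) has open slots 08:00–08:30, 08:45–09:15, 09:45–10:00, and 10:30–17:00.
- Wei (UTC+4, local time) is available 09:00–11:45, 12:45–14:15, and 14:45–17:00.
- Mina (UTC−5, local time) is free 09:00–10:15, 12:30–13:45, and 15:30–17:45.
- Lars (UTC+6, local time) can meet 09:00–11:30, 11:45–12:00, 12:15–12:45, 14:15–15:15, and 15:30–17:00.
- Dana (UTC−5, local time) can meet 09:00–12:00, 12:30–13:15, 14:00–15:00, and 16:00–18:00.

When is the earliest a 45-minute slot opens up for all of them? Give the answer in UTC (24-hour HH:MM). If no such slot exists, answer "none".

none

Chen → UTC: 10:00–10:30, 10:45–11:15, 11:45–12:00, 12:30–19:00.
Wei → UTC: 05:00–07:45, 08:45–10:15, 10:45–13:00.
Mina → UTC: 14:00–15:15, 17:30–18:45, 20:30–22:45.
Lars → UTC: 03:00–05:30, 05:45–06:00, 06:15–06:45, 08:15–09:15, 09:30–11:00.
Dana → UTC: 14:00–17:00, 17:30–18:15, 19:00–20:00, 21:00–23:00.
Chen ∩ Wei: 10:00–10:15, 10:45–11:15, 11:45–12:00, 12:30–13:00.
Chen ∩ Wei ∩ Mina: (none).
Chen ∩ Wei ∩ Mina ∩ Lars: (none).
Chen ∩ Wei ∩ Mina ∩ Lars ∩ Dana: (none).
Windows ≥ 45 min: (none).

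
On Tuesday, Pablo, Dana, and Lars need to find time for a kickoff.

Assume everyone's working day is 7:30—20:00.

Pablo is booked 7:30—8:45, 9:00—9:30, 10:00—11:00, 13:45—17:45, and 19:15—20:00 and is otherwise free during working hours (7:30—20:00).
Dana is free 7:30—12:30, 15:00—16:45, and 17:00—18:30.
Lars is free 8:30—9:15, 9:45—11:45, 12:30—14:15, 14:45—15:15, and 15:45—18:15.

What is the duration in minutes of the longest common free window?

Pablo free within 07:30–20:00: 08:45–09:00, 09:30–10:00, 11:00–13:45, 17:45–19:15.
Pablo ∩ Dana: 08:45–09:00, 09:30–10:00, 11:00–12:30, 17:45–18:30.
Pablo ∩ Dana ∩ Lars: 08:45–09:00, 09:45–10:00, 11:00–11:45, 17:45–18:15.
Common window lengths: 15, 15, 45, 30 min; longest is 45.

45 minutes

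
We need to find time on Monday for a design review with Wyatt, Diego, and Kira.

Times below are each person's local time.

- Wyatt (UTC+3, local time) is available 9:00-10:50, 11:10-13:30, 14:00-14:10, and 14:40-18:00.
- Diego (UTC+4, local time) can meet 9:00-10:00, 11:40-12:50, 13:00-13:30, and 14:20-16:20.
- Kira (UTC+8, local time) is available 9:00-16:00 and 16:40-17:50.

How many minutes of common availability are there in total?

50 minutes

Wyatt → UTC: 06:00–07:50, 08:10–10:30, 11:00–11:10, 11:40–15:00.
Diego → UTC: 05:00–06:00, 07:40–08:50, 09:00–09:30, 10:20–12:20.
Kira → UTC: 01:00–08:00, 08:40–09:50.
Wyatt ∩ Diego: 07:40–07:50, 08:10–08:50, 09:00–09:30, 10:20–10:30, 11:00–11:10, 11:40–12:20.
Wyatt ∩ Diego ∩ Kira: 07:40–07:50, 08:40–08:50, 09:00–09:30.
Total common minutes: 10 + 10 + 30 = 50.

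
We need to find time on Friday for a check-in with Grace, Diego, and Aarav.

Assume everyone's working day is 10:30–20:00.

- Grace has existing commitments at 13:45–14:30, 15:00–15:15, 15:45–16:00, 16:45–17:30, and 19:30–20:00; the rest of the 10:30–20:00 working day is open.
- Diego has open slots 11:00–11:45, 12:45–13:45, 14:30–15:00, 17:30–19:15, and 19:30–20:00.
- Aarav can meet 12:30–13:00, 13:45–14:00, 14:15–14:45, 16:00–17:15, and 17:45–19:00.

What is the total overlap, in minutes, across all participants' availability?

Grace free within 10:30–20:00: 10:30–13:45, 14:30–15:00, 15:15–15:45, 16:00–16:45, 17:30–19:30.
Grace ∩ Diego: 11:00–11:45, 12:45–13:45, 14:30–15:00, 17:30–19:15.
Grace ∩ Diego ∩ Aarav: 12:45–13:00, 14:30–14:45, 17:45–19:00.
Total common minutes: 15 + 15 + 75 = 105.

105 minutes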